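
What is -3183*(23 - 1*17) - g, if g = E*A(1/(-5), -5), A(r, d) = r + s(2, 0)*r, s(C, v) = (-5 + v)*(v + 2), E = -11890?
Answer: 2304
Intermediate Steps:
s(C, v) = (-5 + v)*(2 + v)
A(r, d) = -9*r (A(r, d) = r + (-10 + 0² - 3*0)*r = r + (-10 + 0 + 0)*r = r - 10*r = -9*r)
g = -21402 (g = -(-107010)/(-5) = -(-107010)*(-1)/5 = -11890*9/5 = -21402)
-3183*(23 - 1*17) - g = -3183*(23 - 1*17) - 1*(-21402) = -3183*(23 - 17) + 21402 = -3183*6 + 21402 = -19098 + 21402 = 2304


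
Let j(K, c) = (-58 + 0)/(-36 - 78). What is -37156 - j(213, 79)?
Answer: -2117921/57 ≈ -37157.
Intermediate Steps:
j(K, c) = 29/57 (j(K, c) = -58/(-114) = -58*(-1/114) = 29/57)
-37156 - j(213, 79) = -37156 - 1*29/57 = -37156 - 29/57 = -2117921/57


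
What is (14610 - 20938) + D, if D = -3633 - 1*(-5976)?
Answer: -3985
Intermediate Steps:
D = 2343 (D = -3633 + 5976 = 2343)
(14610 - 20938) + D = (14610 - 20938) + 2343 = -6328 + 2343 = -3985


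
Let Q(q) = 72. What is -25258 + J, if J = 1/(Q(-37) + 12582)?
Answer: -319614731/12654 ≈ -25258.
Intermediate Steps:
J = 1/12654 (J = 1/(72 + 12582) = 1/12654 ≈ 7.9026e-5)
-25258 + J = -25258 + 1/12654 = -319614731/12654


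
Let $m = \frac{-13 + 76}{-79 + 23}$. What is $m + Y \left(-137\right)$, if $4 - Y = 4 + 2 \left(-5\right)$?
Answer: $- \frac{10969}{8} \approx -1371.1$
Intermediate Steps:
$Y = 10$ ($Y = 4 - \left(4 + 2 \left(-5\right)\right) = 4 - \left(4 - 10\right) = 4 - -6 = 4 + 6 = 10$)
$m = - \frac{9}{8}$ ($m = \frac{63}{-56} = 63 \left(- \frac{1}{56}\right) = - \frac{9}{8} \approx -1.125$)
$m + Y \left(-137\right) = - \frac{9}{8} + 10 \left(-137\right) = - \frac{9}{8} - 1370 = - \frac{10969}{8}$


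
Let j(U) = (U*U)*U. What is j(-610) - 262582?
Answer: -227243582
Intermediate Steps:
j(U) = U³ (j(U) = U²*U = U³)
j(-610) - 262582 = (-610)³ - 262582 = -226981000 - 262582 = -227243582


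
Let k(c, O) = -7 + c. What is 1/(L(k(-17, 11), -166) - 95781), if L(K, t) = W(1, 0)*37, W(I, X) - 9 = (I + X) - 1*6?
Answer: -1/95633 ≈ -1.0457e-5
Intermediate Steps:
W(I, X) = 3 + I + X (W(I, X) = 9 + ((I + X) - 1*6) = 9 + ((I + X) - 6) = 9 + (-6 + I + X) = 3 + I + X)
L(K, t) = 148 (L(K, t) = (3 + 1 + 0)*37 = 4*37 = 148)
1/(L(k(-17, 11), -166) - 95781) = 1/(148 - 95781) = 1/(-95633) = -1/95633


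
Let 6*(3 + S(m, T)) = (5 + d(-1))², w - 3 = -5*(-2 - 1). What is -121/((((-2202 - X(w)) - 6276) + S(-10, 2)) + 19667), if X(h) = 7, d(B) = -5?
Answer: -121/11179 ≈ -0.010824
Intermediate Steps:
w = 18 (w = 3 - 5*(-2 - 1) = 3 - 5*(-3) = 3 + 15 = 18)
S(m, T) = -3 (S(m, T) = -3 + (5 - 5)²/6 = -3 + (⅙)*0² = -3 + (⅙)*0 = -3 + 0 = -3)
-121/((((-2202 - X(w)) - 6276) + S(-10, 2)) + 19667) = -121/((((-2202 - 1*7) - 6276) - 3) + 19667) = -121/((((-2202 - 7) - 6276) - 3) + 19667) = -121/(((-2209 - 6276) - 3) + 19667) = -121/((-8485 - 3) + 19667) = -121/(-8488 + 19667) = -121/11179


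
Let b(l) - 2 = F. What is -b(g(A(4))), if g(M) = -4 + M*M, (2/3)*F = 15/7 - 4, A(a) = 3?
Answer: 11/14 ≈ 0.78571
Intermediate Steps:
F = -39/14 (F = 3*(15/7 - 4)/2 = (3/2)*(-13/7) = -39/14 ≈ -2.7857)
g(M) = -4 + M²
b(l) = -11/14 (b(l) = 2 - 39/14 = -11/14)
-b(g(A(4))) = -1*(-11/14) = 11/14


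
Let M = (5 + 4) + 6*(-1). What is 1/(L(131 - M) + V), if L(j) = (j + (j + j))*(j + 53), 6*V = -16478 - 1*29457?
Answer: 6/371089 ≈ 1.6169e-5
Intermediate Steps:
M = 3 (M = 9 - 6 = 3)
V = -45935/6 (V = (-16478 - 1*29457)/6 = (-16478 - 29457)/6 = (1/6)*(-45935) = -45935/6 ≈ -7655.8)
L(j) = 3*j*(53 + j) (L(j) = (j + 2*j)*(53 + j) = (3*j)*(53 + j) = 3*j*(53 + j))
1/(L(131 - M) + V) = 1/(3*(131 - 1*3)*(53 + (131 - 1*3)) - 45935/6) = 1/(3*(131 - 3)*(53 + (131 - 3)) - 45935/6) = 1/(3*128*(53 + 128) - 45935/6) = 1/(3*128*181 - 45935/6) = 1/(69504 - 45935/6) = 1/(371089/6) = 6/371089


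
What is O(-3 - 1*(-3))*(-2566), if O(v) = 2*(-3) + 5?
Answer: 2566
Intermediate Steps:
O(v) = -1 (O(v) = -6 + 5 = -1)
O(-3 - 1*(-3))*(-2566) = -1*(-2566) = 2566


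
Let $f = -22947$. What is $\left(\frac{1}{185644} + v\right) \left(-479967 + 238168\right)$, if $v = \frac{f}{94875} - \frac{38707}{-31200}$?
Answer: $- \frac{19233085316438729}{79641276000} \approx -2.415 \cdot 10^{5}$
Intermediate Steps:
$v = \frac{39418403}{39468000}$ ($v = - \frac{22947}{94875} - \frac{38707}{-31200} = \left(-22947\right) \frac{1}{94875} - - \frac{38707}{31200} = - \frac{7649}{31625} + \frac{38707}{31200} = \frac{39418403}{39468000} \approx 0.99874$)
$\left(\frac{1}{185644} + v\right) \left(-479967 + 238168\right) = \left(\frac{1}{185644} + \frac{39418403}{39468000}\right) \left(-479967 + 238168\right) = \left(\frac{1}{185644} + \frac{39418403}{39468000}\right) \left(-241799\right) = \frac{1829457368633}{1831749348000} \left(-241799\right) = - \frac{19233085316438729}{79641276000}$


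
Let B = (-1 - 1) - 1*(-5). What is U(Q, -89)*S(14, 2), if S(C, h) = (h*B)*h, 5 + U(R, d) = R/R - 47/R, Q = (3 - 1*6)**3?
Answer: -244/9 ≈ -27.111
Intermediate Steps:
Q = -27 (Q = (3 - 6)**3 = (-3)**3 = -27)
B = 3 (B = -2 + 5 = 3)
U(R, d) = -4 - 47/R (U(R, d) = -5 + (R/R - 47/R) = -5 + (1 - 47/R) = -4 - 47/R)
S(C, h) = 3*h**2 (S(C, h) = (h*3)*h = (3*h)*h = 3*h**2)
U(Q, -89)*S(14, 2) = (-4 - 47/(-27))*(3*2**2) = (-4 - 47*(-1/27))*(3*4) = (-4 + 47/27)*12 = -61/27*12 = -244/9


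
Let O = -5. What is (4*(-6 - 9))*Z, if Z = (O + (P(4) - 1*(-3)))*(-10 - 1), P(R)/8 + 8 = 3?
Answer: -27720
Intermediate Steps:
P(R) = -40 (P(R) = -64 + 8*3 = -64 + 24 = -40)
Z = 462 (Z = (-5 + (-40 - 1*(-3)))*(-10 - 1) = (-5 + (-40 + 3))*(-11) = (-5 - 37)*(-11) = -42*(-11) = 462)
(4*(-6 - 9))*Z = (4*(-6 - 9))*462 = (4*(-15))*462 = -60*462 = -27720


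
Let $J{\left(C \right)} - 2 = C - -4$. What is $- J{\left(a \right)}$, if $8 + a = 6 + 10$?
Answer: $-14$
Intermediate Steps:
$a = 8$ ($a = -8 + \left(6 + 10\right) = -8 + 16 = 8$)
$J{\left(C \right)} = 6 + C$ ($J{\left(C \right)} = 2 + \left(C - -4\right) = 2 + \left(C + 4\right) = 2 + \left(4 + C\right) = 6 + C$)
$- J{\left(a \right)} = - (6 + 8) = \left(-1\right) 14 = -14$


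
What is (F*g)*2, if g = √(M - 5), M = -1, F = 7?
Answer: 14*I*√6 ≈ 34.293*I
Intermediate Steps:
g = I*√6 (g = √(-1 - 5) = √(-6) = I*√6 ≈ 2.4495*I)
(F*g)*2 = (7*(I*√6))*2 = (7*I*√6)*2 = 14*I*√6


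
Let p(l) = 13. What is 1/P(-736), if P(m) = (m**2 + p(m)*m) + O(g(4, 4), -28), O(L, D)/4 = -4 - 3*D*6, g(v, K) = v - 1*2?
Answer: 1/534128 ≈ 1.8722e-6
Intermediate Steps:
g(v, K) = -2 + v (g(v, K) = v - 2 = -2 + v)
O(L, D) = -16 - 72*D (O(L, D) = 4*(-4 - 3*D*6) = 4*(-4 - 18*D) = -16 - 72*D)
P(m) = 2000 + m**2 + 13*m (P(m) = (m**2 + 13*m) + (-16 - 72*(-28)) = (m**2 + 13*m) + (-16 + 2016) = (m**2 + 13*m) + 2000 = 2000 + m**2 + 13*m)
1/P(-736) = 1/(2000 + (-736)**2 + 13*(-736)) = 1/(2000 + 541696 - 9568) = 1/534128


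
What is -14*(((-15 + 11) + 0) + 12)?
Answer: -112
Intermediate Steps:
-14*(((-15 + 11) + 0) + 12) = -14*((-4 + 0) + 12) = -14*(-4 + 12) = -14*8 = -112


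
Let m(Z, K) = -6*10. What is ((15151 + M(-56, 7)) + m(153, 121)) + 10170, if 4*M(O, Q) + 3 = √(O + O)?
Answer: 101041/4 + I*√7 ≈ 25260.0 + 2.6458*I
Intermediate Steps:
m(Z, K) = -60
M(O, Q) = -¾ + √2*√O/4 (M(O, Q) = -¾ + √(O + O)/4 = -¾ + √(2*O)/4 = -¾ + (√2*√O)/4 = -¾ + √2*√O/4)
((15151 + M(-56, 7)) + m(153, 121)) + 10170 = ((15151 + (-¾ + √2*√(-56)/4)) - 60) + 10170 = ((15151 + (-¾ + √2*(2*I*√14)/4)) - 60) + 10170 = ((15151 + (-¾ + I*√7)) - 60) + 10170 = ((60601/4 + I*√7) - 60) + 10170 = (60361/4 + I*√7) + 10170 = 101041/4 + I*√7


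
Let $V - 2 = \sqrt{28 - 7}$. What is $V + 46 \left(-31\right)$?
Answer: $-1424 + \sqrt{21} \approx -1419.4$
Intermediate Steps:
$V = 2 + \sqrt{21}$ ($V = 2 + \sqrt{28 - 7} = 2 + \sqrt{21} \approx 6.5826$)
$V + 46 \left(-31\right) = \left(2 + \sqrt{21}\right) + 46 \left(-31\right) = \left(2 + \sqrt{21}\right) - 1426 = -1424 + \sqrt{21}$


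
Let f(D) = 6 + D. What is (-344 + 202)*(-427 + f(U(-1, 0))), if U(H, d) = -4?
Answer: 60350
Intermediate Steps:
(-344 + 202)*(-427 + f(U(-1, 0))) = (-344 + 202)*(-427 + (6 - 4)) = -142*(-427 + 2) = -142*(-425) = 60350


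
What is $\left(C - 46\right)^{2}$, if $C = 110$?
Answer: $4096$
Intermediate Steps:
$\left(C - 46\right)^{2} = \left(110 - 46\right)^{2} = 64^{2} = 4096$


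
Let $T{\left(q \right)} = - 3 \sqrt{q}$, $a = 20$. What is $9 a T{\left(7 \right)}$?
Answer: $- 540 \sqrt{7} \approx -1428.7$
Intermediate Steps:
$9 a T{\left(7 \right)} = 9 \cdot 20 \left(- 3 \sqrt{7}\right) = 180 \left(- 3 \sqrt{7}\right) = - 540 \sqrt{7}$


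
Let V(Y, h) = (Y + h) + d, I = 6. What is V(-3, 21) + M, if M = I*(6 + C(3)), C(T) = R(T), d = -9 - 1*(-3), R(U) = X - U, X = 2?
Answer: 42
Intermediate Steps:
R(U) = 2 - U
d = -6 (d = -9 + 3 = -6)
C(T) = 2 - T
V(Y, h) = -6 + Y + h (V(Y, h) = (Y + h) - 6 = -6 + Y + h)
M = 30 (M = 6*(6 + (2 - 1*3)) = 6*(6 + (2 - 3)) = 6*(6 - 1) = 6*5 = 30)
V(-3, 21) + M = (-6 - 3 + 21) + 30 = 12 + 30 = 42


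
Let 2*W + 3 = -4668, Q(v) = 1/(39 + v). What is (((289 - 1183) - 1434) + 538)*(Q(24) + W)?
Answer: 263372545/63 ≈ 4.1805e+6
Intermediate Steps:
W = -4671/2 (W = -3/2 + (1/2)*(-4668) = -3/2 - 2334 = -4671/2 ≈ -2335.5)
(((289 - 1183) - 1434) + 538)*(Q(24) + W) = (((289 - 1183) - 1434) + 538)*(1/(39 + 24) - 4671/2) = ((-894 - 1434) + 538)*(1/63 - 4671/2) = (-2328 + 538)*(1/63 - 4671/2) = -1790*(-294271/126) = 263372545/63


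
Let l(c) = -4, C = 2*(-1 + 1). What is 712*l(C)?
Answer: -2848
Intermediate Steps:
C = 0 (C = 2*0 = 0)
712*l(C) = 712*(-4) = -2848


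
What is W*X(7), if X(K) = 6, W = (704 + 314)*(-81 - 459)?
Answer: -3298320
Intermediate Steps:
W = -549720 (W = 1018*(-540) = -549720)
W*X(7) = -549720*6 = -3298320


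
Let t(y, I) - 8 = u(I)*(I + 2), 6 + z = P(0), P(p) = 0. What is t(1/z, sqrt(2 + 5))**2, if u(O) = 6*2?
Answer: 2032 + 768*sqrt(7) ≈ 4063.9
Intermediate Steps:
u(O) = 12
z = -6 (z = -6 + 0 = -6)
t(y, I) = 32 + 12*I (t(y, I) = 8 + 12*(I + 2) = 8 + 12*(2 + I) = 8 + (24 + 12*I) = 32 + 12*I)
t(1/z, sqrt(2 + 5))**2 = (32 + 12*sqrt(2 + 5))**2 = (32 + 12*sqrt(7))**2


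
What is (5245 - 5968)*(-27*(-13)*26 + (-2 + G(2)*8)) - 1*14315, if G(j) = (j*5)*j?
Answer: -6726647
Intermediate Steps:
G(j) = 5*j**2 (G(j) = (5*j)*j = 5*j**2)
(5245 - 5968)*(-27*(-13)*26 + (-2 + G(2)*8)) - 1*14315 = (5245 - 5968)*(-27*(-13)*26 + (-2 + (5*2**2)*8)) - 1*14315 = -723*(351*26 + (-2 + (5*4)*8)) - 14315 = -723*(9126 + (-2 + 20*8)) - 14315 = -723*(9126 + (-2 + 160)) - 14315 = -723*(9126 + 158) - 14315 = -723*9284 - 14315 = -6712332 - 14315 = -6726647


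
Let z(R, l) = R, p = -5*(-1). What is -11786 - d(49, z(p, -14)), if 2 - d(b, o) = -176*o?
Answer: -12668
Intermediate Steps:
p = 5
d(b, o) = 2 + 176*o (d(b, o) = 2 - (-176)*o = 2 + 176*o)
-11786 - d(49, z(p, -14)) = -11786 - (2 + 176*5) = -11786 - (2 + 880) = -11786 - 1*882 = -11786 - 882 = -12668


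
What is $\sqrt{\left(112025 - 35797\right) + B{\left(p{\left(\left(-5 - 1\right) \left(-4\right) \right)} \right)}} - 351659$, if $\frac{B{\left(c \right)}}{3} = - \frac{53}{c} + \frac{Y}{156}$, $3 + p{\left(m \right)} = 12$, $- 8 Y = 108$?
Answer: $-351659 + \frac{\sqrt{1854648354}}{156} \approx -3.5138 \cdot 10^{5}$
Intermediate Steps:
$Y = - \frac{27}{2}$ ($Y = \left(- \frac{1}{8}\right) 108 = - \frac{27}{2} \approx -13.5$)
$p{\left(m \right)} = 9$ ($p{\left(m \right)} = -3 + 12 = 9$)
$B{\left(c \right)} = - \frac{27}{104} - \frac{159}{c}$ ($B{\left(c \right)} = 3 \left(- \frac{53}{c} - \frac{27}{2 \cdot 156}\right) = 3 \left(- \frac{53}{c} - \frac{9}{104}\right) = 3 \left(- \frac{9}{104} - \frac{53}{c}\right) = - \frac{27}{104} - \frac{159}{c}$)
$\sqrt{\left(112025 - 35797\right) + B{\left(p{\left(\left(-5 - 1\right) \left(-4\right) \right)} \right)}} - 351659 = \sqrt{\left(112025 - 35797\right) - \left(\frac{27}{104} + \frac{159}{9}\right)} - 351659 = \sqrt{\left(112025 - 35797\right) - \frac{5593}{312}} - 351659 = \sqrt{76228 - \frac{5593}{312}} - 351659 = \sqrt{\frac{23777543}{312}} - 351659 = \frac{\sqrt{1854648354}}{156} - 351659 = -351659 + \frac{\sqrt{1854648354}}{156}$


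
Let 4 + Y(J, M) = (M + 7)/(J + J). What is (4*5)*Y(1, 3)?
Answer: 20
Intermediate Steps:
Y(J, M) = -4 + (7 + M)/(2*J) (Y(J, M) = -4 + (M + 7)/(J + J) = -4 + (7 + M)/((2*J)) = -4 + (7 + M)*(1/(2*J)) = -4 + (7 + M)/(2*J))
(4*5)*Y(1, 3) = (4*5)*((1/2)*(7 + 3 - 8*1)/1) = 20*((1/2)*1*(7 + 3 - 8)) = 20*((1/2)*1*2) = 20*1 = 20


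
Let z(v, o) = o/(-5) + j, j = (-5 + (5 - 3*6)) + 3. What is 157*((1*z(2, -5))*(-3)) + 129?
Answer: 6723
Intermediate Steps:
j = -15 (j = (-5 + (5 - 18)) + 3 = (-5 - 13) + 3 = -18 + 3 = -15)
z(v, o) = -15 - o/5 (z(v, o) = o/(-5) - 15 = -o/5 - 15 = -15 - o/5)
157*((1*z(2, -5))*(-3)) + 129 = 157*((1*(-15 - ⅕*(-5)))*(-3)) + 129 = 157*((1*(-15 + 1))*(-3)) + 129 = 157*((1*(-14))*(-3)) + 129 = 157*(-14*(-3)) + 129 = 157*42 + 129 = 6594 + 129 = 6723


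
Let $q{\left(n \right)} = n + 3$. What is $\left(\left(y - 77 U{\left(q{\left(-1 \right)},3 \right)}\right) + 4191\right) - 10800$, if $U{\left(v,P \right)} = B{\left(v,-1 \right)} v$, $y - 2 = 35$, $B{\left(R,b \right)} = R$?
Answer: $-6880$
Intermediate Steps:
$q{\left(n \right)} = 3 + n$
$y = 37$ ($y = 2 + 35 = 37$)
$U{\left(v,P \right)} = v^{2}$ ($U{\left(v,P \right)} = v v = v^{2}$)
$\left(\left(y - 77 U{\left(q{\left(-1 \right)},3 \right)}\right) + 4191\right) - 10800 = \left(\left(37 - 77 \left(3 - 1\right)^{2}\right) + 4191\right) - 10800 = \left(\left(37 - 77 \cdot 2^{2}\right) + 4191\right) - 10800 = \left(\left(37 - 308\right) + 4191\right) - 10800 = \left(-271 + 4191\right) - 10800 = 3920 - 10800 = -6880$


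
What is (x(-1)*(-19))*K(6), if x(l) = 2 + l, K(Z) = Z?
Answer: -114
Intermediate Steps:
(x(-1)*(-19))*K(6) = ((2 - 1)*(-19))*6 = (1*(-19))*6 = -19*6 = -114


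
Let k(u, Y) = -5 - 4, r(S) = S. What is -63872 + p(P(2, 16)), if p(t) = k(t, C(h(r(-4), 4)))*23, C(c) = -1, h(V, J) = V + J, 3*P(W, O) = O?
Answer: -64079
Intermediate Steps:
P(W, O) = O/3
h(V, J) = J + V
k(u, Y) = -9
p(t) = -207 (p(t) = -9*23 = -207)
-63872 + p(P(2, 16)) = -63872 - 207 = -64079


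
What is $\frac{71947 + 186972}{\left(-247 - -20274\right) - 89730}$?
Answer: $- \frac{258919}{69703} \approx -3.7146$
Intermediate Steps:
$\frac{71947 + 186972}{\left(-247 - -20274\right) - 89730} = \frac{258919}{\left(-247 + 20274\right) - 89730} = \frac{258919}{20027 - 89730} = \frac{258919}{-69703} = 258919 \left(- \frac{1}{69703}\right) = - \frac{258919}{69703}$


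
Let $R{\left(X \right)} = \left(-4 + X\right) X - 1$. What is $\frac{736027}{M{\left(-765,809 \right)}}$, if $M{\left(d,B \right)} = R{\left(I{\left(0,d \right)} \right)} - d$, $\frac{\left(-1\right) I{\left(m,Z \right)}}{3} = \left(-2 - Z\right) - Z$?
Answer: $\frac{736027}{21032156} \approx 0.034995$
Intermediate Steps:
$I{\left(m,Z \right)} = 6 + 6 Z$ ($I{\left(m,Z \right)} = - 3 \left(\left(-2 - Z\right) - Z\right) = - 3 \left(-2 - 2 Z\right) = 6 + 6 Z$)
$R{\left(X \right)} = -1 + X \left(-4 + X\right)$ ($R{\left(X \right)} = X \left(-4 + X\right) - 1 = -1 + X \left(-4 + X\right)$)
$M{\left(d,B \right)} = -25 + \left(6 + 6 d\right)^{2} - 25 d$ ($M{\left(d,B \right)} = \left(-1 + \left(6 + 6 d\right)^{2} - 4 \left(6 + 6 d\right)\right) - d = \left(-1 + \left(6 + 6 d\right)^{2} - \left(24 + 24 d\right)\right) - d = \left(-25 + \left(6 + 6 d\right)^{2} - 24 d\right) - d = -25 + \left(6 + 6 d\right)^{2} - 25 d$)
$\frac{736027}{M{\left(-765,809 \right)}} = \frac{736027}{11 + 36 \left(-765\right)^{2} + 47 \left(-765\right)} = \frac{736027}{11 + 36 \cdot 585225 - 35955} = \frac{736027}{11 + 21068100 - 35955} = \frac{736027}{21032156}$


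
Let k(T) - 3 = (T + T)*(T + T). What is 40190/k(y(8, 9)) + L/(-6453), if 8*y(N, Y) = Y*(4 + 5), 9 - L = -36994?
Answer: 1301661431/14215959 ≈ 91.563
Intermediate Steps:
L = 37003 (L = 9 - 1*(-36994) = 9 + 36994 = 37003)
y(N, Y) = 9*Y/8 (y(N, Y) = (Y*(4 + 5))/8 = (Y*9)/8 = (9*Y)/8 = 9*Y/8)
k(T) = 3 + 4*T**2 (k(T) = 3 + (T + T)*(T + T) = 3 + (2*T)*(2*T) = 3 + 4*T**2)
40190/k(y(8, 9)) + L/(-6453) = 40190/(3 + 4*((9/8)*9)**2) + 37003/(-6453) = 40190/(3 + 4*(81/8)**2) + 37003*(-1/6453) = 40190/(3 + 4*(6561/64)) - 37003/6453 = 40190/(3 + 6561/16) - 37003/6453 = 40190/(6609/16) - 37003/6453 = 40190*(16/6609) - 37003/6453 = 643040/6609 - 37003/6453 = 1301661431/14215959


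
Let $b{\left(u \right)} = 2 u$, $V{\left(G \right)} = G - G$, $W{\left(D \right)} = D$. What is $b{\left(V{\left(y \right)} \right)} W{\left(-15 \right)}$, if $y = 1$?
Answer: $0$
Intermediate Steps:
$V{\left(G \right)} = 0$
$b{\left(V{\left(y \right)} \right)} W{\left(-15 \right)} = 2 \cdot 0 \left(-15\right) = 0 \left(-15\right) = 0$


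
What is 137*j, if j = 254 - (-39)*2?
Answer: 45484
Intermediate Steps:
j = 332 (j = 254 - 1*(-78) = 254 + 78 = 332)
137*j = 137*332 = 45484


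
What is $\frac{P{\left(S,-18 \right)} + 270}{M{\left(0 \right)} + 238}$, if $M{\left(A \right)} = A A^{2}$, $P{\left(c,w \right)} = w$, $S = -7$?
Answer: $\frac{18}{17} \approx 1.0588$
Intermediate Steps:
$M{\left(A \right)} = A^{3}$
$\frac{P{\left(S,-18 \right)} + 270}{M{\left(0 \right)} + 238} = \frac{-18 + 270}{0^{3} + 238} = \frac{252}{0 + 238} = \frac{252}{238} = 252 \cdot \frac{1}{238} = \frac{18}{17}$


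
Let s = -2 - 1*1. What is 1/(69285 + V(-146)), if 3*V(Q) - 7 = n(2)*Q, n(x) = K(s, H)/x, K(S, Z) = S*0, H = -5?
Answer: 3/207862 ≈ 1.4433e-5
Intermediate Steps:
s = -3 (s = -2 - 1 = -3)
K(S, Z) = 0
n(x) = 0 (n(x) = 0/x = 0)
V(Q) = 7/3 (V(Q) = 7/3 + (0*Q)/3 = 7/3 + (⅓)*0 = 7/3 + 0 = 7/3)
1/(69285 + V(-146)) = 1/(69285 + 7/3) = 1/(207862/3) = 3/207862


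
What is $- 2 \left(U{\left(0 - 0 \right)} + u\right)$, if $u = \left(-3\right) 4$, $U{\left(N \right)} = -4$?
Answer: $32$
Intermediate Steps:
$u = -12$
$- 2 \left(U{\left(0 - 0 \right)} + u\right) = - 2 \left(-4 - 12\right) = \left(-2\right) \left(-16\right) = 32$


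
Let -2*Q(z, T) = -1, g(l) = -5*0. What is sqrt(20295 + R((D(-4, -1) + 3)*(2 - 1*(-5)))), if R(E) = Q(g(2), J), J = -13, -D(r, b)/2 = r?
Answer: sqrt(81182)/2 ≈ 142.46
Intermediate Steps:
g(l) = 0
D(r, b) = -2*r
Q(z, T) = 1/2 (Q(z, T) = -1/2*(-1) = 1/2)
R(E) = 1/2
sqrt(20295 + R((D(-4, -1) + 3)*(2 - 1*(-5)))) = sqrt(20295 + 1/2) = sqrt(40591/2) = sqrt(81182)/2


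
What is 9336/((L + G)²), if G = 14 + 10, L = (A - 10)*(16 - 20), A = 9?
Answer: 1167/98 ≈ 11.908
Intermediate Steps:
L = 4 (L = (9 - 10)*(16 - 20) = -1*(-4) = 4)
G = 24
9336/((L + G)²) = 9336/((4 + 24)²) = 9336/(28²) = 9336/784 = 9336*(1/784) = 1167/98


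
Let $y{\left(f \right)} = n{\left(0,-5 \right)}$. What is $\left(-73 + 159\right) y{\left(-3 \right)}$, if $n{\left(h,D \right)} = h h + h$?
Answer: $0$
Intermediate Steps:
$n{\left(h,D \right)} = h + h^{2}$ ($n{\left(h,D \right)} = h^{2} + h = h + h^{2}$)
$y{\left(f \right)} = 0$ ($y{\left(f \right)} = 0 \left(1 + 0\right) = 0 \cdot 1 = 0$)
$\left(-73 + 159\right) y{\left(-3 \right)} = \left(-73 + 159\right) 0 = 86 \cdot 0 = 0$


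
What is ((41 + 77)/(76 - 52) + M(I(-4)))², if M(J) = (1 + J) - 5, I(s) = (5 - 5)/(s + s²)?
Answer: 121/144 ≈ 0.84028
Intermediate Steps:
I(s) = 0 (I(s) = 0/(s + s²) = 0)
M(J) = -4 + J
((41 + 77)/(76 - 52) + M(I(-4)))² = ((41 + 77)/(76 - 52) + (-4 + 0))² = (118/24 - 4)² = (118*(1/24) - 4)² = (59/12 - 4)² = (11/12)² = 121/144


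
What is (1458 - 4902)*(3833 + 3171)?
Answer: -24121776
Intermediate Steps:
(1458 - 4902)*(3833 + 3171) = -3444*7004 = -24121776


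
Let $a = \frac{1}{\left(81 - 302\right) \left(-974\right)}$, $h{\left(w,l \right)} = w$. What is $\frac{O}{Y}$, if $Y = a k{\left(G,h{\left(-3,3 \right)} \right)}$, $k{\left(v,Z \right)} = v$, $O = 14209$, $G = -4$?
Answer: $- \frac{1529272043}{2} \approx -7.6464 \cdot 10^{8}$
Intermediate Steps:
$a = \frac{1}{215254}$ ($a = \frac{1}{-221} \left(- \frac{1}{974}\right) = \left(- \frac{1}{221}\right) \left(- \frac{1}{974}\right) = \frac{1}{215254} \approx 4.6457 \cdot 10^{-6}$)
$Y = - \frac{2}{107627}$ ($Y = \frac{1}{215254} \left(-4\right) = - \frac{2}{107627} \approx -1.8583 \cdot 10^{-5}$)
$\frac{O}{Y} = \frac{14209}{- \frac{2}{107627}} = 14209 \left(- \frac{107627}{2}\right) = - \frac{1529272043}{2}$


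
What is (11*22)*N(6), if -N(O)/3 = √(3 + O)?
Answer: -2178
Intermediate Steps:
N(O) = -3*√(3 + O)
(11*22)*N(6) = (11*22)*(-3*√(3 + 6)) = 242*(-3*√9) = 242*(-3*3) = 242*(-9) = -2178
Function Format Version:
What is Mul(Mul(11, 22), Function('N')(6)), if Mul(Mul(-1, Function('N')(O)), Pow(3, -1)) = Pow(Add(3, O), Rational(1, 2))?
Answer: -2178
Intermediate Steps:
Function('N')(O) = Mul(-3, Pow(Add(3, O), Rational(1, 2)))
Mul(Mul(11, 22), Function('N')(6)) = Mul(Mul(11, 22), Mul(-3, Pow(Add(3, 6), Rational(1, 2)))) = Mul(242, Mul(-3, Pow(9, Rational(1, 2)))) = Mul(242, Mul(-3, 3)) = Mul(242, -9) = -2178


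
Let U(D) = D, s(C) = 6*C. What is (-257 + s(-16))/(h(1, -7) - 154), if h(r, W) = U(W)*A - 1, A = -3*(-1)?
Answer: 353/176 ≈ 2.0057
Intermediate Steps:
A = 3
h(r, W) = -1 + 3*W (h(r, W) = W*3 - 1 = 3*W - 1 = -1 + 3*W)
(-257 + s(-16))/(h(1, -7) - 154) = (-257 + 6*(-16))/((-1 + 3*(-7)) - 154) = (-257 - 96)/((-1 - 21) - 154) = -353/(-22 - 154) = -353/(-176) = -353*(-1/176) = 353/176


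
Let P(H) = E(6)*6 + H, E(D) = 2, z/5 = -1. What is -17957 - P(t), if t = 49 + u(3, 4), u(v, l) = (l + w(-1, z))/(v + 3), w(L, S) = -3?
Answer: -108109/6 ≈ -18018.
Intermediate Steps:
z = -5 (z = 5*(-1) = -5)
u(v, l) = (-3 + l)/(3 + v) (u(v, l) = (l - 3)/(v + 3) = (-3 + l)/(3 + v))
t = 295/6 (t = 49 + (-3 + 4)/(3 + 3) = 49 + 1/6 = 49 + (⅙)*1 = 49 + ⅙ = 295/6 ≈ 49.167)
P(H) = 12 + H (P(H) = 2*6 + H = 12 + H)
-17957 - P(t) = -17957 - (12 + 295/6) = -17957 - 1*367/6 = -17957 - 367/6 = -108109/6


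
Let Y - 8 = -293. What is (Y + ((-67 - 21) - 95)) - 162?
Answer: -630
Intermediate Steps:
Y = -285 (Y = 8 - 293 = -285)
(Y + ((-67 - 21) - 95)) - 162 = (-285 + ((-67 - 21) - 95)) - 162 = (-285 + (-88 - 95)) - 162 = (-285 - 183) - 162 = -468 - 162 = -630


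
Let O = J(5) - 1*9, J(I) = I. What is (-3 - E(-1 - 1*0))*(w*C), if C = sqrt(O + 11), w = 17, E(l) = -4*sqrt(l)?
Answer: sqrt(7)*(-51 + 68*I) ≈ -134.93 + 179.91*I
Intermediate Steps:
O = -4 (O = 5 - 1*9 = 5 - 9 = -4)
C = sqrt(7) (C = sqrt(-4 + 11) = sqrt(7) ≈ 2.6458)
(-3 - E(-1 - 1*0))*(w*C) = (-3 - (-4)*sqrt(-1 - 1*0))*(17*sqrt(7)) = (-3 - (-4)*sqrt(-1 + 0))*(17*sqrt(7)) = (-3 - (-4)*sqrt(-1))*(17*sqrt(7)) = (-3 - (-4)*I)*(17*sqrt(7)) = (-3 + 4*I)*(17*sqrt(7)) = 17*sqrt(7)*(-3 + 4*I)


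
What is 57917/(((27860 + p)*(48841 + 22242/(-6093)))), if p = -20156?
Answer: 39209809/254716471176 ≈ 0.00015394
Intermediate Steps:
57917/(((27860 + p)*(48841 + 22242/(-6093)))) = 57917/(((27860 - 20156)*(48841 + 22242/(-6093)))) = 57917/((7704*(48841 + 22242*(-1/6093)))) = 57917/((7704*(48841 - 7414/2031))) = 57917/((7704*(99188657/2031))) = 57917/(254716471176/677) = 57917*(677/254716471176) = 39209809/254716471176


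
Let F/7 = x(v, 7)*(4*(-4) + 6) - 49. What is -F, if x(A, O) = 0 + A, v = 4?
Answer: 623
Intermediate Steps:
x(A, O) = A
F = -623 (F = 7*(4*(4*(-4) + 6) - 49) = 7*(4*(-16 + 6) - 49) = 7*(4*(-10) - 49) = 7*(-40 - 49) = 7*(-89) = -623)
-F = -1*(-623) = 623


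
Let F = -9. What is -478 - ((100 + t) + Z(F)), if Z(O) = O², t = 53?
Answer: -712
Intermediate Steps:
-478 - ((100 + t) + Z(F)) = -478 - ((100 + 53) + (-9)²) = -478 - (153 + 81) = -478 - 1*234 = -478 - 234 = -712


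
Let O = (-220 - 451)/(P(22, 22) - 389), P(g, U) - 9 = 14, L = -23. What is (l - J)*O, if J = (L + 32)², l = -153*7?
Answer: -2112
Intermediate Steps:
P(g, U) = 23 (P(g, U) = 9 + 14 = 23)
l = -1071
J = 81 (J = (-23 + 32)² = 9² = 81)
O = 11/6 (O = (-220 - 451)/(23 - 389) = -671/(-366) = -671*(-1/366) = 11/6 ≈ 1.8333)
(l - J)*O = (-1071 - 1*81)*(11/6) = (-1071 - 81)*(11/6) = -1152*11/6 = -2112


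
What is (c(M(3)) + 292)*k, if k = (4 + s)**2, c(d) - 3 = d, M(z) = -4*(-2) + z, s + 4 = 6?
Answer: 11016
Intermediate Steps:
s = 2 (s = -4 + 6 = 2)
M(z) = 8 + z
c(d) = 3 + d
k = 36 (k = (4 + 2)**2 = 6**2 = 36)
(c(M(3)) + 292)*k = ((3 + (8 + 3)) + 292)*36 = ((3 + 11) + 292)*36 = (14 + 292)*36 = 306*36 = 11016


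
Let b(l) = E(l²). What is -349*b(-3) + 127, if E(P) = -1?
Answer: 476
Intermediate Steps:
b(l) = -1
-349*b(-3) + 127 = -349*(-1) + 127 = 349 + 127 = 476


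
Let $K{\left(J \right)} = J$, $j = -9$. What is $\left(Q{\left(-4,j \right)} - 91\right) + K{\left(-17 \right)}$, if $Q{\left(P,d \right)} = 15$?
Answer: $-93$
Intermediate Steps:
$\left(Q{\left(-4,j \right)} - 91\right) + K{\left(-17 \right)} = \left(15 - 91\right) - 17 = -76 - 17 = -93$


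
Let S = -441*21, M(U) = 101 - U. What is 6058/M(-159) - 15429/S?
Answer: 770701/30870 ≈ 24.966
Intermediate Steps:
S = -9261
6058/M(-159) - 15429/S = 6058/(101 - 1*(-159)) - 15429/(-9261) = 6058/(101 + 159) - 15429*(-1/9261) = 6058/260 + 5143/3087 = 6058*(1/260) + 5143/3087 = 233/10 + 5143/3087 = 770701/30870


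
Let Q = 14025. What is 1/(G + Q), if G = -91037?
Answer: -1/77012 ≈ -1.2985e-5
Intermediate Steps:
1/(G + Q) = 1/(-91037 + 14025) = 1/(-77012) = -1/77012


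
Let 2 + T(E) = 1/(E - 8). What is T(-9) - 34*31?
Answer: -17953/17 ≈ -1056.1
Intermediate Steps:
T(E) = -2 + 1/(-8 + E) (T(E) = -2 + 1/(E - 8) = -2 + 1/(-8 + E))
T(-9) - 34*31 = (17 - 2*(-9))/(-8 - 9) - 34*31 = (17 + 18)/(-17) - 1054 = -1/17*35 - 1054 = -35/17 - 1054 = -17953/17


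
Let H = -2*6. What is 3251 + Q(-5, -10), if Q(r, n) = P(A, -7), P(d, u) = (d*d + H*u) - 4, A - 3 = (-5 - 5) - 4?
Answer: 3452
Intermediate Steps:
H = -12
A = -11 (A = 3 + ((-5 - 5) - 4) = 3 + (-10 - 4) = 3 - 14 = -11)
P(d, u) = -4 + d**2 - 12*u (P(d, u) = (d*d - 12*u) - 4 = (d**2 - 12*u) - 4 = -4 + d**2 - 12*u)
Q(r, n) = 201 (Q(r, n) = -4 + (-11)**2 - 12*(-7) = -4 + 121 + 84 = 201)
3251 + Q(-5, -10) = 3251 + 201 = 3452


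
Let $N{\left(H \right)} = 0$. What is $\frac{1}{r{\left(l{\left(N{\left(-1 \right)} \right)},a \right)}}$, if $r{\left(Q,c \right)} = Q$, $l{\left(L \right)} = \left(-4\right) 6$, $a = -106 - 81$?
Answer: $- \frac{1}{24} \approx -0.041667$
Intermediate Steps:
$a = -187$
$l{\left(L \right)} = -24$
$\frac{1}{r{\left(l{\left(N{\left(-1 \right)} \right)},a \right)}} = \frac{1}{-24} = - \frac{1}{24}$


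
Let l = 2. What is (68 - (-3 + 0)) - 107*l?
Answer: -143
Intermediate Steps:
(68 - (-3 + 0)) - 107*l = (68 - (-3 + 0)) - 107*2 = (68 - (-3)) - 214 = (68 - 1*(-3)) - 214 = (68 + 3) - 214 = 71 - 214 = -143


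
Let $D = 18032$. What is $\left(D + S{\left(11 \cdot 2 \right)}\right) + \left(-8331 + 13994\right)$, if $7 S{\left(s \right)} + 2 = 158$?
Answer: $\frac{166021}{7} \approx 23717.0$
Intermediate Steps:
$S{\left(s \right)} = \frac{156}{7}$ ($S{\left(s \right)} = - \frac{2}{7} + \frac{1}{7} \cdot 158 = - \frac{2}{7} + \frac{158}{7} = \frac{156}{7}$)
$\left(D + S{\left(11 \cdot 2 \right)}\right) + \left(-8331 + 13994\right) = \left(18032 + \frac{156}{7}\right) + \left(-8331 + 13994\right) = \frac{126380}{7} + 5663 = \frac{166021}{7}$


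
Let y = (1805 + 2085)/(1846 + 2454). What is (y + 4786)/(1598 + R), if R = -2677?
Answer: -2058369/463970 ≈ -4.4364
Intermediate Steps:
y = 389/430 (y = 3890/4300 = 3890*(1/4300) = 389/430 ≈ 0.90465)
(y + 4786)/(1598 + R) = (389/430 + 4786)/(1598 - 2677) = (2058369/430)/(-1079) = (2058369/430)*(-1/1079) = -2058369/463970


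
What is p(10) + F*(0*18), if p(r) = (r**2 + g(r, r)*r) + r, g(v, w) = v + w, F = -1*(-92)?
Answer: 310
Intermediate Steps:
F = 92
p(r) = r + 3*r**2 (p(r) = (r**2 + (r + r)*r) + r = (r**2 + (2*r)*r) + r = (r**2 + 2*r**2) + r = 3*r**2 + r = r + 3*r**2)
p(10) + F*(0*18) = 10*(1 + 3*10) + 92*(0*18) = 10*(1 + 30) + 92*0 = 10*31 + 0 = 310 + 0 = 310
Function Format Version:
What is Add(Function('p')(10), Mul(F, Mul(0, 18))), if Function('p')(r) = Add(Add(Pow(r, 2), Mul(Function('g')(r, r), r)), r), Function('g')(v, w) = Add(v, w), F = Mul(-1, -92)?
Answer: 310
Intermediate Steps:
F = 92
Function('p')(r) = Add(r, Mul(3, Pow(r, 2))) (Function('p')(r) = Add(Add(Pow(r, 2), Mul(Add(r, r), r)), r) = Add(Add(Pow(r, 2), Mul(Mul(2, r), r)), r) = Add(Add(Pow(r, 2), Mul(2, Pow(r, 2))), r) = Add(Mul(3, Pow(r, 2)), r) = Add(r, Mul(3, Pow(r, 2))))
Add(Function('p')(10), Mul(F, Mul(0, 18))) = Add(Mul(10, Add(1, Mul(3, 10))), Mul(92, Mul(0, 18))) = Add(Mul(10, Add(1, 30)), Mul(92, 0)) = Add(Mul(10, 31), 0) = Add(310, 0) = 310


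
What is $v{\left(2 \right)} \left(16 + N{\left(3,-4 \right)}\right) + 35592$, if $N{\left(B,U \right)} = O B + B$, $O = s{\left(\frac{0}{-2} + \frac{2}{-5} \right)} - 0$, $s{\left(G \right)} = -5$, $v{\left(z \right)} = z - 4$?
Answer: $35584$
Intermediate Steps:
$v{\left(z \right)} = -4 + z$ ($v{\left(z \right)} = z - 4 = -4 + z$)
$O = -5$ ($O = -5 - 0 = -5 + 0 = -5$)
$N{\left(B,U \right)} = - 4 B$ ($N{\left(B,U \right)} = - 5 B + B = - 4 B$)
$v{\left(2 \right)} \left(16 + N{\left(3,-4 \right)}\right) + 35592 = \left(-4 + 2\right) \left(16 - 12\right) + 35592 = - 2 \left(16 - 12\right) + 35592 = \left(-2\right) 4 + 35592 = -8 + 35592 = 35584$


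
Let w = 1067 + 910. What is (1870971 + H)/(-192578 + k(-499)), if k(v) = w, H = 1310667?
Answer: -3181638/190601 ≈ -16.693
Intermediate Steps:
w = 1977
k(v) = 1977
(1870971 + H)/(-192578 + k(-499)) = (1870971 + 1310667)/(-192578 + 1977) = 3181638/(-190601) = 3181638*(-1/190601) = -3181638/190601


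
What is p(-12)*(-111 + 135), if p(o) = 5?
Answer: 120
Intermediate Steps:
p(-12)*(-111 + 135) = 5*(-111 + 135) = 5*24 = 120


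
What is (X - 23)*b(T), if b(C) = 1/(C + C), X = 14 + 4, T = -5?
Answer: 1/2 ≈ 0.50000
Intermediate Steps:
X = 18
b(C) = 1/(2*C)
(X - 23)*b(T) = (18 - 23)*((1/2)/(-5)) = -5*(-1)/(2*5) = -5*(-1/10) = 1/2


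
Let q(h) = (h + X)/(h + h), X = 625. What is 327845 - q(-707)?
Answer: 231786374/707 ≈ 3.2785e+5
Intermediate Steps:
q(h) = (625 + h)/(2*h) (q(h) = (h + 625)/(h + h) = (625 + h)/((2*h)) = (625 + h)*(1/(2*h)) = (625 + h)/(2*h))
327845 - q(-707) = 327845 - (625 - 707)/(2*(-707)) = 327845 - (-1)*(-82)/(2*707) = 327845 - 1*41/707 = 327845 - 41/707 = 231786374/707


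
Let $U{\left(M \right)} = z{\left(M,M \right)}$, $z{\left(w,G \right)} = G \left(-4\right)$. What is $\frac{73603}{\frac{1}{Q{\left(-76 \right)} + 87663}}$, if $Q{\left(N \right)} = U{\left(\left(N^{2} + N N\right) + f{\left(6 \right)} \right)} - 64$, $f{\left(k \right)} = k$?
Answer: $3044735301$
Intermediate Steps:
$z{\left(w,G \right)} = - 4 G$
$U{\left(M \right)} = - 4 M$
$Q{\left(N \right)} = -88 - 8 N^{2}$ ($Q{\left(N \right)} = - 4 \left(\left(N^{2} + N N\right) + 6\right) - 64 = - 4 \left(\left(N^{2} + N^{2}\right) + 6\right) - 64 = - 4 \left(2 N^{2} + 6\right) - 64 = - 4 \left(6 + 2 N^{2}\right) - 64 = \left(-24 - 8 N^{2}\right) - 64 = -88 - 8 N^{2}$)
$\frac{73603}{\frac{1}{Q{\left(-76 \right)} + 87663}} = \frac{73603}{\frac{1}{\left(-88 - 8 \left(-76\right)^{2}\right) + 87663}} = \frac{73603}{\frac{1}{\left(-88 - 46208\right) + 87663}} = \frac{73603}{\frac{1}{-46296 + 87663}} = \frac{73603}{\frac{1}{41367}} = 73603 \frac{1}{\frac{1}{41367}} = 73603 \cdot 41367 = 3044735301$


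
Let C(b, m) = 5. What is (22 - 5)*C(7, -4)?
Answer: 85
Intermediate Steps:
(22 - 5)*C(7, -4) = (22 - 5)*5 = 17*5 = 85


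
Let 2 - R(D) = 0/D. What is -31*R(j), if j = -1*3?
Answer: -62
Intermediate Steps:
j = -3
R(D) = 2 (R(D) = 2 - 0/D = 2 - 1*0 = 2 + 0 = 2)
-31*R(j) = -31*2 = -62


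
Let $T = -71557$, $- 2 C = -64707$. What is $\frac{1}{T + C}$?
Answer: $- \frac{2}{78407} \approx -2.5508 \cdot 10^{-5}$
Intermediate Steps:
$C = \frac{64707}{2}$ ($C = \left(- \frac{1}{2}\right) \left(-64707\right) = \frac{64707}{2} \approx 32354.0$)
$\frac{1}{T + C} = \frac{1}{-71557 + \frac{64707}{2}} = \frac{1}{- \frac{78407}{2}} = - \frac{2}{78407}$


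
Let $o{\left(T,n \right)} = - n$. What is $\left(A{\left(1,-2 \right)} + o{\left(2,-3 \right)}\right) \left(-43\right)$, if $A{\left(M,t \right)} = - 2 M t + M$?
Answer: $-344$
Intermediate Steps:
$A{\left(M,t \right)} = M - 2 M t$ ($A{\left(M,t \right)} = - 2 M t + M = M - 2 M t$)
$\left(A{\left(1,-2 \right)} + o{\left(2,-3 \right)}\right) \left(-43\right) = \left(1 \left(1 - -4\right) - -3\right) \left(-43\right) = \left(1 \left(1 + 4\right) + 3\right) \left(-43\right) = \left(1 \cdot 5 + 3\right) \left(-43\right) = \left(5 + 3\right) \left(-43\right) = 8 \left(-43\right) = -344$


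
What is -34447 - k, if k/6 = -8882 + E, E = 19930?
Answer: -100735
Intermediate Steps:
k = 66288 (k = 6*(-8882 + 19930) = 6*11048 = 66288)
-34447 - k = -34447 - 1*66288 = -34447 - 66288 = -100735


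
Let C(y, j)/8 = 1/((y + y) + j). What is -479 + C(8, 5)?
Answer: -10051/21 ≈ -478.62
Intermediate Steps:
C(y, j) = 8/(j + 2*y) (C(y, j) = 8/((y + y) + j) = 8/(2*y + j) = 8/(j + 2*y))
-479 + C(8, 5) = -479 + 8/(5 + 2*8) = -479 + 8/(5 + 16) = -479 + 8/21 = -10051/21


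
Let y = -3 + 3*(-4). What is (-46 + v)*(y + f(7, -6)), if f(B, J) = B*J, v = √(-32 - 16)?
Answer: 2622 - 228*I*√3 ≈ 2622.0 - 394.91*I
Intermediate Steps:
v = 4*I*√3 (v = √(-48) = 4*I*√3 ≈ 6.9282*I)
y = -15 (y = -3 - 12 = -15)
(-46 + v)*(y + f(7, -6)) = (-46 + 4*I*√3)*(-15 + 7*(-6)) = (-46 + 4*I*√3)*(-15 - 42) = (-46 + 4*I*√3)*(-57) = 2622 - 228*I*√3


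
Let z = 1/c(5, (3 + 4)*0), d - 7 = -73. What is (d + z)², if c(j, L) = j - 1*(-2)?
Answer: 212521/49 ≈ 4337.2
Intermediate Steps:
d = -66 (d = 7 - 73 = -66)
c(j, L) = 2 + j (c(j, L) = j + 2 = 2 + j)
z = ⅐ (z = 1/(2 + 5) = 1/7 = ⅐ ≈ 0.14286)
(d + z)² = (-66 + ⅐)² = (-461/7)² = 212521/49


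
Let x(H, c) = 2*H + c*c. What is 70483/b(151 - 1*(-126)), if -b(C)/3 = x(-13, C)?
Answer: -70483/230109 ≈ -0.30630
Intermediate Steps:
x(H, c) = c² + 2*H (x(H, c) = 2*H + c² = c² + 2*H)
b(C) = 78 - 3*C² (b(C) = -3*(C² + 2*(-13)) = -3*(C² - 26) = -3*(-26 + C²) = 78 - 3*C²)
70483/b(151 - 1*(-126)) = 70483/(78 - 3*(151 - 1*(-126))²) = 70483/(78 - 3*(151 + 126)²) = 70483/(78 - 3*277²) = 70483/(78 - 3*76729) = 70483/(78 - 230187) = 70483/(-230109) = 70483*(-1/230109) = -70483/230109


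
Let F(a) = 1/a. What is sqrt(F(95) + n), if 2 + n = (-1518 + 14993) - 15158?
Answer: 3*I*sqrt(1689670)/95 ≈ 41.049*I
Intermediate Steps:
n = -1685 (n = -2 + ((-1518 + 14993) - 15158) = -2 + (13475 - 15158) = -2 - 1683 = -1685)
sqrt(F(95) + n) = sqrt(1/95 - 1685) = sqrt(-160074/95) = 3*I*sqrt(1689670)/95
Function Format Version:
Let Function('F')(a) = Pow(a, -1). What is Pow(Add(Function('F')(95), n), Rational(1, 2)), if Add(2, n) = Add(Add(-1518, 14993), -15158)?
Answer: Mul(Rational(3, 95), I, Pow(1689670, Rational(1, 2))) ≈ Mul(41.049, I)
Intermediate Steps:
n = -1685 (n = Add(-2, Add(Add(-1518, 14993), -15158)) = Add(-2, Add(13475, -15158)) = Add(-2, -1683) = -1685)
Pow(Add(Function('F')(95), n), Rational(1, 2)) = Pow(Add(Pow(95, -1), -1685), Rational(1, 2)) = Pow(Add(Rational(1, 95), -1685), Rational(1, 2)) = Pow(Rational(-160074, 95), Rational(1, 2)) = Mul(Rational(3, 95), I, Pow(1689670, Rational(1, 2)))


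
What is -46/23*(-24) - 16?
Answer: 32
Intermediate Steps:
-46/23*(-24) - 16 = -46*1/23*(-24) - 16 = -2*(-24) - 16 = 48 - 16 = 32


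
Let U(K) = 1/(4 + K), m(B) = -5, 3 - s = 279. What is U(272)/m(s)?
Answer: -1/1380 ≈ -0.00072464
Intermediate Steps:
s = -276 (s = 3 - 1*279 = 3 - 279 = -276)
U(272)/m(s) = 1/((4 + 272)*(-5)) = -⅕/276 = (1/276)*(-⅕) = -1/1380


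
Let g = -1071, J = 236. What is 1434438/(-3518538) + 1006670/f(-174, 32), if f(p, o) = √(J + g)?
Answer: -239073/586423 - 201334*I*√835/167 ≈ -0.40768 - 34837.0*I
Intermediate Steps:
f(p, o) = I*√835 (f(p, o) = √(236 - 1071) = √(-835) = I*√835)
1434438/(-3518538) + 1006670/f(-174, 32) = 1434438/(-3518538) + 1006670/((I*√835)) = 1434438*(-1/3518538) + 1006670*(-I*√835/835) = -239073/586423 - 201334*I*√835/167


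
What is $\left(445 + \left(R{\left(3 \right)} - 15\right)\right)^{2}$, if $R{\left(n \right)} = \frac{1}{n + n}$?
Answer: $\frac{6661561}{36} \approx 1.8504 \cdot 10^{5}$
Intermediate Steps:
$R{\left(n \right)} = \frac{1}{2 n}$
$\left(445 + \left(R{\left(3 \right)} - 15\right)\right)^{2} = \left(445 + \left(\frac{1}{2 \cdot 3} - 15\right)\right)^{2} = \left(445 + \left(\frac{1}{2} \cdot \frac{1}{3} - 15\right)\right)^{2} = \left(445 + \left(\frac{1}{6} - 15\right)\right)^{2} = \left(445 - \frac{89}{6}\right)^{2} = \left(\frac{2581}{6}\right)^{2} = \frac{6661561}{36}$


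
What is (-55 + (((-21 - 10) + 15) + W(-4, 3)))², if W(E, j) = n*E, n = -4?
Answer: 3025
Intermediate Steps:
W(E, j) = -4*E
(-55 + (((-21 - 10) + 15) + W(-4, 3)))² = (-55 + (((-21 - 10) + 15) - 4*(-4)))² = (-55 + ((-31 + 15) + 16))² = (-55 + (-16 + 16))² = (-55 + 0)² = (-55)² = 3025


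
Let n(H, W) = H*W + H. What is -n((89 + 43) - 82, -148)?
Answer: 7350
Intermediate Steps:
n(H, W) = H + H*W
-n((89 + 43) - 82, -148) = -((89 + 43) - 82)*(1 - 148) = -(132 - 82)*(-147) = -50*(-147) = -1*(-7350) = 7350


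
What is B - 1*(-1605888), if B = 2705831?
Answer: 4311719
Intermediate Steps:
B - 1*(-1605888) = 2705831 - 1*(-1605888) = 2705831 + 1605888 = 4311719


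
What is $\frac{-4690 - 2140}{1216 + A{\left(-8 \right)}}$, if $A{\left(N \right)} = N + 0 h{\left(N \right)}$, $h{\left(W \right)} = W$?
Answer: $- \frac{3415}{604} \approx -5.654$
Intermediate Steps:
$A{\left(N \right)} = N$ ($A{\left(N \right)} = N + 0 N = N + 0 = N$)
$\frac{-4690 - 2140}{1216 + A{\left(-8 \right)}} = \frac{-4690 - 2140}{1216 - 8} = - \frac{6830}{1208} = \left(-6830\right) \frac{1}{1208} = - \frac{3415}{604}$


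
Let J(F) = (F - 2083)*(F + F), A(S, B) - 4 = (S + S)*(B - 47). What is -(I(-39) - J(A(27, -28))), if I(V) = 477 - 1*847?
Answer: 49596238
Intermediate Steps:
I(V) = -370 (I(V) = 477 - 847 = -370)
A(S, B) = 4 + 2*S*(-47 + B) (A(S, B) = 4 + (S + S)*(B - 47) = 4 + (2*S)*(-47 + B) = 4 + 2*S*(-47 + B))
J(F) = 2*F*(-2083 + F) (J(F) = (-2083 + F)*(2*F) = 2*F*(-2083 + F))
-(I(-39) - J(A(27, -28))) = -(-370 - 2*(4 - 94*27 + 2*(-28)*27)*(-2083 + (4 - 94*27 + 2*(-28)*27))) = -(-370 - 2*(4 - 2538 - 1512)*(-2083 + (4 - 2538 - 1512))) = -(-370 - 2*(-4046)*(-2083 - 4046)) = -(-370 - 2*(-4046)*(-6129)) = -(-370 - 1*49595868) = -(-370 - 49595868) = -1*(-49596238) = 49596238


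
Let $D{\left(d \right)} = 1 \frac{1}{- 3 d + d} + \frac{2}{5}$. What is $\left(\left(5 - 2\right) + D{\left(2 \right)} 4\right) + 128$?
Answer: $\frac{658}{5} \approx 131.6$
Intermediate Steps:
$D{\left(d \right)} = \frac{2}{5} - \frac{1}{2 d}$ ($D{\left(d \right)} = 1 \frac{1}{\left(-2\right) d} + 2 \cdot \frac{1}{5} = 1 \left(- \frac{1}{2 d}\right) + \frac{2}{5} = - \frac{1}{2 d} + \frac{2}{5} = \frac{2}{5} - \frac{1}{2 d}$)
$\left(\left(5 - 2\right) + D{\left(2 \right)} 4\right) + 128 = \left(\left(5 - 2\right) + \frac{-5 + 4 \cdot 2}{10 \cdot 2} \cdot 4\right) + 128 = \left(\left(5 - 2\right) + \frac{1}{10} \cdot \frac{1}{2} \left(-5 + 8\right) 4\right) + 128 = \left(3 + \frac{1}{10} \cdot \frac{1}{2} \cdot 3 \cdot 4\right) + 128 = \left(3 + \frac{3}{20} \cdot 4\right) + 128 = \left(3 + \frac{3}{5}\right) + 128 = \frac{18}{5} + 128 = \frac{658}{5}$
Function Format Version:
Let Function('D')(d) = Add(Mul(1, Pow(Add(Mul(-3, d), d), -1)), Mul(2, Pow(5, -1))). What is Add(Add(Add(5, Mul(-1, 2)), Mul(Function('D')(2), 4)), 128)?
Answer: Rational(658, 5) ≈ 131.60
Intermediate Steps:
Function('D')(d) = Add(Rational(2, 5), Mul(Rational(-1, 2), Pow(d, -1))) (Function('D')(d) = Add(Mul(1, Pow(Mul(-2, d), -1)), Mul(2, Rational(1, 5))) = Add(Mul(1, Mul(Rational(-1, 2), Pow(d, -1))), Rational(2, 5)) = Add(Mul(Rational(-1, 2), Pow(d, -1)), Rational(2, 5)) = Add(Rational(2, 5), Mul(Rational(-1, 2), Pow(d, -1))))
Add(Add(Add(5, Mul(-1, 2)), Mul(Function('D')(2), 4)), 128) = Add(Add(Add(5, Mul(-1, 2)), Mul(Mul(Rational(1, 10), Pow(2, -1), Add(-5, Mul(4, 2))), 4)), 128) = Add(Add(Add(5, -2), Mul(Mul(Rational(1, 10), Rational(1, 2), Add(-5, 8)), 4)), 128) = Add(Add(3, Mul(Mul(Rational(1, 10), Rational(1, 2), 3), 4)), 128) = Add(Add(3, Mul(Rational(3, 20), 4)), 128) = Add(Add(3, Rational(3, 5)), 128) = Add(Rational(18, 5), 128) = Rational(658, 5)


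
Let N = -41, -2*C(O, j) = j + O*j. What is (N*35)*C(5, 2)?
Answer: 8610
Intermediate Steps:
C(O, j) = -j/2 - O*j/2 (C(O, j) = -(j + O*j)/2 = -j/2 - O*j/2)
(N*35)*C(5, 2) = (-41*35)*(-½*2*(1 + 5)) = -(-1435)*2*6/2 = -1435*(-6) = 8610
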